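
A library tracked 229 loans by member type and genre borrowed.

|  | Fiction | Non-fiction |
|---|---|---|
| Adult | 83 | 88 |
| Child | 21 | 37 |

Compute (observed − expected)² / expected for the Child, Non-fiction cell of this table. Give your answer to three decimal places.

0.901

Row total (Child) = 58; column total (Non-fiction) = 125; N = 229.
Expected count E = 58 × 125 / 229 = 31.6594.
Contribution = (O − E)²/E = (37 − 31.6594)² / 31.6594 = 0.901.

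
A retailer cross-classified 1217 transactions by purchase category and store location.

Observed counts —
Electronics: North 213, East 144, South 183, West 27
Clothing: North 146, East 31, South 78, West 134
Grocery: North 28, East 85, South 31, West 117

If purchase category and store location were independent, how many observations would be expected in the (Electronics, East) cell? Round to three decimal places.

Row total (Electronics) = 567; column total (East) = 260; grand total N = 1217.
Expected count = (row total × column total) / N = 567 × 260 / 1217 = 121.134.

121.134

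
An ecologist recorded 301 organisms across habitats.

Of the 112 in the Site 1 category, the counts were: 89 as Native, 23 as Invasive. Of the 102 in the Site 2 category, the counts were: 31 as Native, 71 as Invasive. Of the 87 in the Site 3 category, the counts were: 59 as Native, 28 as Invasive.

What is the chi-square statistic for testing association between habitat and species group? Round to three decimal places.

Row totals: 112, 102, 87. Column totals: 179, 122. Grand total N = 301.
Expected counts (row total × column total / N):
  Site 1, Native: 112×179/301 = 66.60465
  Site 1, Invasive: 112×122/301 = 45.39535
  Site 2, Native: 102×179/301 = 60.65781
  Site 2, Invasive: 102×122/301 = 41.34219
  Site 3, Native: 87×179/301 = 51.73754
  Site 3, Invasive: 87×122/301 = 35.26246
Contributions (O − E)²/E:
  (89 − 66.60465)²/66.60465 = 7.5303
  (23 − 45.39535)²/45.39535 = 11.0485
  (31 − 60.65781)²/60.65781 = 14.5008
  (71 − 41.34219)²/41.34219 = 21.2757
  (59 − 51.73754)²/51.73754 = 1.0194
  (28 − 35.26246)²/35.26246 = 1.4957
χ² = 7.5303 + 11.0485 + 14.5008 + 21.2757 + 1.0194 + 1.4957 = 56.870

56.870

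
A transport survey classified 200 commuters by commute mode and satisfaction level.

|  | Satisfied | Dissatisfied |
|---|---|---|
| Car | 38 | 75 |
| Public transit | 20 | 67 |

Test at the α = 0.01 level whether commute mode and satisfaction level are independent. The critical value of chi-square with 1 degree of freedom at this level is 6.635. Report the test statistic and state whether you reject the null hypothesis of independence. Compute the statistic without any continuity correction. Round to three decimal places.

2.703; fail to reject H₀

Row totals: 113, 87. Column totals: 58, 142. Grand total N = 200.
Expected counts (row total × column total / N):
  Car, Satisfied: 113×58/200 = 32.7700
  Car, Dissatisfied: 113×142/200 = 80.2300
  Public transit, Satisfied: 87×58/200 = 25.2300
  Public transit, Dissatisfied: 87×142/200 = 61.7700
Contributions (O − E)²/E:
  (38 − 32.7700)²/32.7700 = 0.8347
  (75 − 80.2300)²/80.2300 = 0.3409
  (20 − 25.2300)²/25.2300 = 1.0841
  (67 − 61.7700)²/61.7700 = 0.4428
χ² = 0.8347 + 0.3409 + 1.0841 + 0.4428 = 2.703
df = (2−1)(2−1) = 1. Since 2.703 < 6.635, fail to reject the null hypothesis of independence at α = 0.01.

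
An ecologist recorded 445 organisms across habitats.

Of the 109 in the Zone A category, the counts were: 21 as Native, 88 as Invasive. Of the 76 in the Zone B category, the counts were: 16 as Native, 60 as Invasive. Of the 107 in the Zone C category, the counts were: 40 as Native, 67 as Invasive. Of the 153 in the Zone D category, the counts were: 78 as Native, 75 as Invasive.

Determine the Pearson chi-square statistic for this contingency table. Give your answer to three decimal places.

Row totals: 109, 76, 107, 153. Column totals: 155, 290. Grand total N = 445.
Expected counts (row total × column total / N):
  Zone A, Native: 109×155/445 = 37.9663
  Zone A, Invasive: 109×290/445 = 71.0337
  Zone B, Native: 76×155/445 = 26.4719
  Zone B, Invasive: 76×290/445 = 49.5281
  Zone C, Native: 107×155/445 = 37.2697
  Zone C, Invasive: 107×290/445 = 69.7303
  Zone D, Native: 153×155/445 = 53.2921
  Zone D, Invasive: 153×290/445 = 99.7079
Contributions (O − E)²/E:
  (21 − 37.9663)²/37.9663 = 7.5819
  (88 − 71.0337)²/71.0337 = 4.0524
  (16 − 26.4719)²/26.4719 = 4.1425
  (60 − 49.5281)²/49.5281 = 2.2141
  (40 − 37.2697)²/37.2697 = 0.2000
  (67 − 69.7303)²/69.7303 = 0.1069
  (78 − 53.2921)²/53.2921 = 11.4554
  (75 − 99.7079)²/99.7079 = 6.1227
χ² = 7.5819 + 4.0524 + 4.1425 + 2.2141 + 0.2000 + 0.1069 + 11.4554 + 6.1227 = 35.876

35.876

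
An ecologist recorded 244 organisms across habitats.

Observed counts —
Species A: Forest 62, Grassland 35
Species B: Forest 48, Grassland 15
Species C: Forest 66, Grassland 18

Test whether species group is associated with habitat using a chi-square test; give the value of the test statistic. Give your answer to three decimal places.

5.505

Row totals: 97, 63, 84. Column totals: 176, 68. Grand total N = 244.
Expected counts (row total × column total / N):
  Species A, Forest: 97×176/244 = 69.9672
  Species A, Grassland: 97×68/244 = 27.0328
  Species B, Forest: 63×176/244 = 45.4426
  Species B, Grassland: 63×68/244 = 17.5574
  Species C, Forest: 84×176/244 = 60.5902
  Species C, Grassland: 84×68/244 = 23.4098
Contributions (O − E)²/E:
  (62 − 69.9672)²/69.9672 = 0.9072
  (35 − 27.0328)²/27.0328 = 2.3481
  (48 − 45.4426)²/45.4426 = 0.1439
  (15 − 17.5574)²/17.5574 = 0.3725
  (66 − 60.5902)²/60.5902 = 0.4830
  (18 − 23.4098)²/23.4098 = 1.2502
χ² = 0.9072 + 2.3481 + 0.1439 + 0.3725 + 0.4830 + 1.2502 = 5.505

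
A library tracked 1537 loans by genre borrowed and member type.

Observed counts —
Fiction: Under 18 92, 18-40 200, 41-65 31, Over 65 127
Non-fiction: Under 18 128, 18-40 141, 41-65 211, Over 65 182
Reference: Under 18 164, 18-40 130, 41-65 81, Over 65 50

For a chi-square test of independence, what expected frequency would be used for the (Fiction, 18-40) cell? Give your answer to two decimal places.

137.90

Row total (Fiction) = 450; column total (18-40) = 471; grand total N = 1537.
Expected count = (row total × column total) / N = 450 × 471 / 1537 = 137.90.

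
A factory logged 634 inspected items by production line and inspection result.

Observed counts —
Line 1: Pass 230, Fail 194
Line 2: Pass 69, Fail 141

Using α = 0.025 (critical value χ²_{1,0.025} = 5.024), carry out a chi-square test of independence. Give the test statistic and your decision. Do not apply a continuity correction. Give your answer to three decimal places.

Row totals: 424, 210. Column totals: 299, 335. Grand total N = 634.
Expected counts (row total × column total / N):
  Line 1, Pass: 424×299/634 = 199.9621
  Line 1, Fail: 424×335/634 = 224.0379
  Line 2, Pass: 210×299/634 = 99.0379
  Line 2, Fail: 210×335/634 = 110.9621
Contributions (O − E)²/E:
  (230 − 199.9621)²/199.9621 = 4.5122
  (194 − 224.0379)²/224.0379 = 4.0273
  (69 − 99.0379)²/99.0379 = 9.1104
  (141 − 110.9621)²/110.9621 = 8.1314
χ² = 4.5122 + 4.0273 + 9.1104 + 8.1314 = 25.781
df = (2−1)(2−1) = 1. Since 25.781 > 5.024, reject the null hypothesis of independence at α = 0.025.

25.781; reject H₀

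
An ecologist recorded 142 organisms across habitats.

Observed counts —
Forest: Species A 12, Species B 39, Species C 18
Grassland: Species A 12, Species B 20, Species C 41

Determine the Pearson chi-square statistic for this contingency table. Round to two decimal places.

14.98

Row totals: 69, 73. Column totals: 24, 59, 59. Grand total N = 142.
Expected counts (row total × column total / N):
  Forest, Species A: 69×24/142 = 11.662
  Forest, Species B: 69×59/142 = 28.669
  Forest, Species C: 69×59/142 = 28.669
  Grassland, Species A: 73×24/142 = 12.338
  Grassland, Species B: 73×59/142 = 30.331
  Grassland, Species C: 73×59/142 = 30.331
Contributions (O − E)²/E:
  (12 − 11.662)²/11.662 = 0.0098
  (39 − 28.669)²/28.669 = 3.7228
  (18 − 28.669)²/28.669 = 3.9704
  (12 − 12.338)²/12.338 = 0.0093
  (20 − 30.331)²/30.331 = 3.5188
  (41 − 30.331)²/30.331 = 3.7528
χ² = 0.0098 + 3.7228 + 3.9704 + 0.0093 + 3.5188 + 3.7528 = 14.98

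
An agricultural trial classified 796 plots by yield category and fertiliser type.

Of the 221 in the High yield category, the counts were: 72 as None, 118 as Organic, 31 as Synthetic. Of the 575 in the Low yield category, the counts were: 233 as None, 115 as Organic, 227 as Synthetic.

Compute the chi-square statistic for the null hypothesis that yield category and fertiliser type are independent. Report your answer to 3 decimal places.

Row totals: 221, 575. Column totals: 305, 233, 258. Grand total N = 796.
Expected counts (row total × column total / N):
  High yield, None: 221×305/796 = 84.6796
  High yield, Organic: 221×233/796 = 64.6897
  High yield, Synthetic: 221×258/796 = 71.6307
  Low yield, None: 575×305/796 = 220.3204
  Low yield, Organic: 575×233/796 = 168.3103
  Low yield, Synthetic: 575×258/796 = 186.3693
Contributions (O − E)²/E:
  (72 − 84.6796)²/84.6796 = 1.8986
  (118 − 64.6897)²/64.6897 = 43.9326
  (31 − 71.6307)²/71.6307 = 23.0467
  (233 − 220.3204)²/220.3204 = 0.7297
  (115 − 168.3103)²/168.3103 = 16.8854
  (227 − 186.3693)²/186.3693 = 8.8580
χ² = 1.8986 + 43.9326 + 23.0467 + 0.7297 + 16.8854 + 8.8580 = 95.351

95.351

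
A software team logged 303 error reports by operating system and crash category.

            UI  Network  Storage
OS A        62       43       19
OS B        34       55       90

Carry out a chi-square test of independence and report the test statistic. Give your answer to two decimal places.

47.46

Row totals: 124, 179. Column totals: 96, 98, 109. Grand total N = 303.
Expected counts (row total × column total / N):
  OS A, UI: 124×96/303 = 39.287
  OS A, Network: 124×98/303 = 40.106
  OS A, Storage: 124×109/303 = 44.607
  OS B, UI: 179×96/303 = 56.713
  OS B, Network: 179×98/303 = 57.894
  OS B, Storage: 179×109/303 = 64.393
Contributions (O − E)²/E:
  (62 − 39.287)²/39.287 = 13.1311
  (43 − 40.106)²/40.106 = 0.2088
  (19 − 44.607)²/44.607 = 14.6999
  (34 − 56.713)²/56.713 = 9.0963
  (55 − 57.894)²/57.894 = 0.1447
  (90 − 64.393)²/64.393 = 10.1831
χ² = 13.1311 + 0.2088 + 14.6999 + 9.0963 + 0.1447 + 10.1831 = 47.46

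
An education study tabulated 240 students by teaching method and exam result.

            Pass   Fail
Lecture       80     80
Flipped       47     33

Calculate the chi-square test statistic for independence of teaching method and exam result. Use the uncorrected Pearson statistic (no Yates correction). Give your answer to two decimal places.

Row totals: 160, 80. Column totals: 127, 113. Grand total N = 240.
Expected counts (row total × column total / N):
  Lecture, Pass: 160×127/240 = 84.667
  Lecture, Fail: 160×113/240 = 75.333
  Flipped, Pass: 80×127/240 = 42.333
  Flipped, Fail: 80×113/240 = 37.667
Contributions (O − E)²/E:
  (80 − 84.667)²/84.667 = 0.2573
  (80 − 75.333)²/75.333 = 0.2891
  (47 − 42.333)²/42.333 = 0.5145
  (33 − 37.667)²/37.667 = 0.5782
χ² = 0.2573 + 0.2891 + 0.5145 + 0.5782 = 1.64

1.64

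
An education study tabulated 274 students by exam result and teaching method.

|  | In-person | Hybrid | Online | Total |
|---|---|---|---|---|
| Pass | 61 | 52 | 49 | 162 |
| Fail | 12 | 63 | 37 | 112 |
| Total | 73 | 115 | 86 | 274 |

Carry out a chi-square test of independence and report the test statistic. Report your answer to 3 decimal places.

27.406

Grand total N = 274.
Expected counts (row total × column total / N):
  Pass, In-person: 162×73/274 = 43.16058
  Pass, Hybrid: 162×115/274 = 67.99270
  Pass, Online: 162×86/274 = 50.84672
  Fail, In-person: 112×73/274 = 29.83942
  Fail, Hybrid: 112×115/274 = 47.00730
  Fail, Online: 112×86/274 = 35.15328
Contributions (O − E)²/E:
  (61 − 43.16058)²/43.16058 = 7.3735
  (52 − 67.99270)²/67.99270 = 3.7617
  (49 − 50.84672)²/50.84672 = 0.0671
  (12 − 29.83942)²/29.83942 = 10.6653
  (63 − 47.00730)²/47.00730 = 5.4410
  (37 − 35.15328)²/35.15328 = 0.0970
χ² = 7.3735 + 3.7617 + 0.0671 + 10.6653 + 5.4410 + 0.0970 = 27.406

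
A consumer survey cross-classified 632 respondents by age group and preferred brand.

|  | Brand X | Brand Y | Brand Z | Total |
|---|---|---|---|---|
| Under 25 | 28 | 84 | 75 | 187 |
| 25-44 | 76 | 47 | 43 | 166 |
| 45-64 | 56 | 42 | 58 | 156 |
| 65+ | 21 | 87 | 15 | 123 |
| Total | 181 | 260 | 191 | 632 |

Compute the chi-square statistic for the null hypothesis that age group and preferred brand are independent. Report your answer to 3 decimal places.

101.774

Grand total N = 632.
Expected counts (row total × column total / N):
  Under 25, Brand X: 187×181/632 = 53.555380
  Under 25, Brand Y: 187×260/632 = 76.930380
  Under 25, Brand Z: 187×191/632 = 56.514241
  25-44, Brand X: 166×181/632 = 47.541139
  25-44, Brand Y: 166×260/632 = 68.291139
  25-44, Brand Z: 166×191/632 = 50.167722
  45-64, Brand X: 156×181/632 = 44.677215
  45-64, Brand Y: 156×260/632 = 64.177215
  45-64, Brand Z: 156×191/632 = 47.145570
  65+, Brand X: 123×181/632 = 35.226266
  65+, Brand Y: 123×260/632 = 50.601266
  65+, Brand Z: 123×191/632 = 37.172468
Contributions (O − E)²/E:
  (28 − 53.555380)²/53.555380 = 12.1944
  (84 − 76.930380)²/76.930380 = 0.6497
  (75 − 56.514241)²/56.514241 = 6.0467
  (76 − 47.541139)²/47.541139 = 17.0359
  (47 − 68.291139)²/68.291139 = 6.6379
  (43 − 50.167722)²/50.167722 = 1.0241
  (56 − 44.677215)²/44.677215 = 2.8696
  (42 − 64.177215)²/64.177215 = 7.6636
  (58 − 47.145570)²/47.145570 = 2.4990
  (21 − 35.226266)²/35.226266 = 5.7453
  (87 − 50.601266)²/50.601266 = 26.1825
  (15 − 37.172468)²/37.172468 = 13.2253
χ² = 12.1944 + 0.6497 + 6.0467 + 17.0359 + 6.6379 + 1.0241 + 2.8696 + 7.6636 + 2.4990 + 5.7453 + 26.1825 + 13.2253 = 101.774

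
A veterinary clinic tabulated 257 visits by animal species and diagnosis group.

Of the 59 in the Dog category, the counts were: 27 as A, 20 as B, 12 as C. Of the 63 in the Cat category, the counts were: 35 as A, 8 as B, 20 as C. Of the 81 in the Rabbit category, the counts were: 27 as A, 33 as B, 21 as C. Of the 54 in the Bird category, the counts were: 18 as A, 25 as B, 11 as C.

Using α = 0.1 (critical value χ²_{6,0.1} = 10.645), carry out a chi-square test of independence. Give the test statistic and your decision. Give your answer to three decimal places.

19.627; reject H₀

Row totals: 59, 63, 81, 54. Column totals: 107, 86, 64. Grand total N = 257.
Expected counts (row total × column total / N):
  Dog, A: 59×107/257 = 24.5642
  Dog, B: 59×86/257 = 19.7432
  Dog, C: 59×64/257 = 14.6926
  Cat, A: 63×107/257 = 26.2296
  Cat, B: 63×86/257 = 21.0817
  Cat, C: 63×64/257 = 15.6887
  Rabbit, A: 81×107/257 = 33.7237
  Rabbit, B: 81×86/257 = 27.1051
  Rabbit, C: 81×64/257 = 20.1712
  Bird, A: 54×107/257 = 22.4825
  Bird, B: 54×86/257 = 18.0700
  Bird, C: 54×64/257 = 13.4475
Contributions (O − E)²/E:
  (27 − 24.5642)²/24.5642 = 0.2415
  (20 − 19.7432)²/19.7432 = 0.0033
  (12 − 14.6926)²/14.6926 = 0.4935
  (35 − 26.2296)²/26.2296 = 2.9326
  (8 − 21.0817)²/21.0817 = 8.1175
  (20 − 15.6887)²/15.6887 = 1.1848
  (27 − 33.7237)²/33.7237 = 1.3405
  (33 − 27.1051)²/27.1051 = 1.2820
  (21 − 20.1712)²/20.1712 = 0.0341
  (18 − 22.4825)²/22.4825 = 0.8937
  (25 − 18.0700)²/18.0700 = 2.6577
  (11 − 13.4475)²/13.4475 = 0.4455
χ² = 0.2415 + 0.0033 + 0.4935 + 2.9326 + 8.1175 + 1.1848 + 1.3405 + 1.2820 + 0.0341 + 0.8937 + 2.6577 + 0.4455 = 19.627
df = (4−1)(3−1) = 6. Since 19.627 > 10.645, reject the null hypothesis of independence at α = 0.1.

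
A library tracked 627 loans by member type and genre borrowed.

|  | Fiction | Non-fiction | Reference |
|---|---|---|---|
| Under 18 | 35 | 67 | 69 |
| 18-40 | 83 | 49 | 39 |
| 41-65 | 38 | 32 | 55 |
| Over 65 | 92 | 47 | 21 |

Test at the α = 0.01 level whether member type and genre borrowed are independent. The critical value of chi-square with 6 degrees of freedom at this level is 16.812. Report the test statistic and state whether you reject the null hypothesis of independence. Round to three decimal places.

73.244; reject H₀

Row totals: 171, 171, 125, 160. Column totals: 248, 195, 184. Grand total N = 627.
Expected counts (row total × column total / N):
  Under 18, Fiction: 171×248/627 = 67.6364
  Under 18, Non-fiction: 171×195/627 = 53.1818
  Under 18, Reference: 171×184/627 = 50.1818
  18-40, Fiction: 171×248/627 = 67.6364
  18-40, Non-fiction: 171×195/627 = 53.1818
  18-40, Reference: 171×184/627 = 50.1818
  41-65, Fiction: 125×248/627 = 49.4418
  41-65, Non-fiction: 125×195/627 = 38.8756
  41-65, Reference: 125×184/627 = 36.6826
  Over 65, Fiction: 160×248/627 = 63.2855
  Over 65, Non-fiction: 160×195/627 = 49.7608
  Over 65, Reference: 160×184/627 = 46.9537
Contributions (O − E)²/E:
  (35 − 67.6364)²/67.6364 = 15.7479
  (67 − 53.1818)²/53.1818 = 3.5904
  (69 − 50.1818)²/50.1818 = 7.0568
  (83 − 67.6364)²/67.6364 = 3.4898
  (49 − 53.1818)²/53.1818 = 0.3288
  (39 − 50.1818)²/50.1818 = 2.4916
  (38 − 49.4418)²/49.4418 = 2.6479
  (32 − 38.8756)²/38.8756 = 1.2160
  (55 − 36.6826)²/36.6826 = 9.1468
  (92 − 63.2855)²/63.2855 = 13.0286
  (47 − 49.7608)²/49.7608 = 0.1532
  (21 − 46.9537)²/46.9537 = 14.3459
χ² = 15.7479 + 3.5904 + 7.0568 + 3.4898 + 0.3288 + 2.4916 + 2.6479 + 1.2160 + 9.1468 + 13.0286 + 0.1532 + 14.3459 = 73.244
df = (4−1)(3−1) = 6. Since 73.244 > 16.812, reject the null hypothesis of independence at α = 0.01.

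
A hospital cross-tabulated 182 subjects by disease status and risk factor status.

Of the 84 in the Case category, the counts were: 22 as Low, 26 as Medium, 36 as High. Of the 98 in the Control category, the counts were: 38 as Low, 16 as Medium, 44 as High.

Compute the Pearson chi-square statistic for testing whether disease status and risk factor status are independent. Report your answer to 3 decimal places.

6.409

Row totals: 84, 98. Column totals: 60, 42, 80. Grand total N = 182.
Expected counts (row total × column total / N):
  Case, Low: 84×60/182 = 27.6923
  Case, Medium: 84×42/182 = 19.3846
  Case, High: 84×80/182 = 36.9231
  Control, Low: 98×60/182 = 32.3077
  Control, Medium: 98×42/182 = 22.6154
  Control, High: 98×80/182 = 43.0769
Contributions (O − E)²/E:
  (22 − 27.6923)²/27.6923 = 1.1701
  (26 − 19.3846)²/19.3846 = 2.2576
  (36 − 36.9231)²/36.9231 = 0.0231
  (38 − 32.3077)²/32.3077 = 1.0029
  (16 − 22.6154)²/22.6154 = 1.9351
  (44 − 43.0769)²/43.0769 = 0.0198
χ² = 1.1701 + 2.2576 + 0.0231 + 1.0029 + 1.9351 + 0.0198 = 6.409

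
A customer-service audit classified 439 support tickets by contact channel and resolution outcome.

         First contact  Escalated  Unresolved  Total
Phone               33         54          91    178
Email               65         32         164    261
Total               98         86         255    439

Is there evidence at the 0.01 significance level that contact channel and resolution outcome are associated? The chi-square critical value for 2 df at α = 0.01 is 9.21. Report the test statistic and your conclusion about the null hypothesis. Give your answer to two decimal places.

22.07; reject H₀

Grand total N = 439.
Expected counts (row total × column total / N):
  Phone, First contact: 178×98/439 = 39.736
  Phone, Escalated: 178×86/439 = 34.870
  Phone, Unresolved: 178×255/439 = 103.394
  Email, First contact: 261×98/439 = 58.264
  Email, Escalated: 261×86/439 = 51.130
  Email, Unresolved: 261×255/439 = 151.606
Contributions (O − E)²/E:
  (33 − 39.736)²/39.736 = 1.1419
  (54 − 34.870)²/34.870 = 10.4949
  (91 − 103.394)²/103.394 = 1.4857
  (65 − 58.264)²/58.264 = 0.7788
  (32 − 51.130)²/51.130 = 7.1574
  (164 − 151.606)²/151.606 = 1.0132
χ² = 1.1419 + 10.4949 + 1.4857 + 0.7788 + 7.1574 + 1.0132 = 22.07
df = (2−1)(3−1) = 2. Since 22.07 > 9.21, reject the null hypothesis of independence at α = 0.01.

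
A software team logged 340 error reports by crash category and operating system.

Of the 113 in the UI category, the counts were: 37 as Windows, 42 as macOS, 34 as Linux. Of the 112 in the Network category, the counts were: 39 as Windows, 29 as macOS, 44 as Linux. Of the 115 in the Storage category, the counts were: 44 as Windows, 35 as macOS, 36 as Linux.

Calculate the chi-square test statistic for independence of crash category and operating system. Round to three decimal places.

4.502

Row totals: 113, 112, 115. Column totals: 120, 106, 114. Grand total N = 340.
Expected counts (row total × column total / N):
  UI, Windows: 113×120/340 = 39.8824
  UI, macOS: 113×106/340 = 35.2294
  UI, Linux: 113×114/340 = 37.8882
  Network, Windows: 112×120/340 = 39.5294
  Network, macOS: 112×106/340 = 34.9176
  Network, Linux: 112×114/340 = 37.5529
  Storage, Windows: 115×120/340 = 40.5882
  Storage, macOS: 115×106/340 = 35.8529
  Storage, Linux: 115×114/340 = 38.5588
Contributions (O − E)²/E:
  (37 − 39.8824)²/39.8824 = 0.2083
  (42 − 35.2294)²/35.2294 = 1.3012
  (34 − 37.8882)²/37.8882 = 0.3990
  (39 − 39.5294)²/39.5294 = 0.0071
  (29 − 34.9176)²/34.9176 = 1.0029
  (44 − 37.5529)²/37.5529 = 1.1068
  (44 − 40.5882)²/40.5882 = 0.2868
  (35 − 35.8529)²/35.8529 = 0.0203
  (36 − 38.5588)²/38.5588 = 0.1698
χ² = 0.2083 + 1.3012 + 0.3990 + 0.0071 + 1.0029 + 1.1068 + 0.2868 + 0.0203 + 0.1698 = 4.502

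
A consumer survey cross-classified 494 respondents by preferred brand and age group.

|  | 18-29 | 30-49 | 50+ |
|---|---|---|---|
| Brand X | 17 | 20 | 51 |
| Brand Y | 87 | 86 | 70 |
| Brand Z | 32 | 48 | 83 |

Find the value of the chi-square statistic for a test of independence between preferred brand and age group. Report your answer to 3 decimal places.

34.194

Row totals: 88, 243, 163. Column totals: 136, 154, 204. Grand total N = 494.
Expected counts (row total × column total / N):
  Brand X, 18-29: 88×136/494 = 24.2267
  Brand X, 30-49: 88×154/494 = 27.4332
  Brand X, 50+: 88×204/494 = 36.3401
  Brand Y, 18-29: 243×136/494 = 66.8988
  Brand Y, 30-49: 243×154/494 = 75.7530
  Brand Y, 50+: 243×204/494 = 100.3482
  Brand Z, 18-29: 163×136/494 = 44.8745
  Brand Z, 30-49: 163×154/494 = 50.8138
  Brand Z, 50+: 163×204/494 = 67.3117
Contributions (O − E)²/E:
  (17 − 24.2267)²/24.2267 = 2.1557
  (20 − 27.4332)²/27.4332 = 2.0141
  (51 − 36.3401)²/36.3401 = 5.9139
  (87 − 66.8988)²/66.8988 = 6.0398
  (86 − 75.7530)²/75.7530 = 1.3861
  (70 − 100.3482)²/100.3482 = 9.1782
  (32 − 44.8745)²/44.8745 = 3.6937
  (48 − 50.8138)²/50.8138 = 0.1558
  (83 − 67.3117)²/67.3117 = 3.6565
χ² = 2.1557 + 2.0141 + 5.9139 + 6.0398 + 1.3861 + 9.1782 + 3.6937 + 0.1558 + 3.6565 = 34.194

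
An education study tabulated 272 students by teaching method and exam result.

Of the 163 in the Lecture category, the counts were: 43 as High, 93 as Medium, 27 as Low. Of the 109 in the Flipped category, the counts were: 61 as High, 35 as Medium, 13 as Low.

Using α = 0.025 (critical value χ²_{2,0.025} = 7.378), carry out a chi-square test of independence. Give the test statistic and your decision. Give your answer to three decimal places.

Row totals: 163, 109. Column totals: 104, 128, 40. Grand total N = 272.
Expected counts (row total × column total / N):
  Lecture, High: 163×104/272 = 62.3235
  Lecture, Medium: 163×128/272 = 76.7059
  Lecture, Low: 163×40/272 = 23.9706
  Flipped, High: 109×104/272 = 41.6765
  Flipped, Medium: 109×128/272 = 51.2941
  Flipped, Low: 109×40/272 = 16.0294
Contributions (O − E)²/E:
  (43 − 62.3235)²/62.3235 = 5.9913
  (93 − 76.7059)²/76.7059 = 3.4612
  (27 − 23.9706)²/23.9706 = 0.3829
  (61 − 41.6765)²/41.6765 = 8.9594
  (35 − 51.2941)²/51.2941 = 5.1760
  (13 − 16.0294)²/16.0294 = 0.5725
χ² = 5.9913 + 3.4612 + 0.3829 + 8.9594 + 5.1760 + 0.5725 = 24.543
df = (2−1)(3−1) = 2. Since 24.543 > 7.378, reject the null hypothesis of independence at α = 0.025.

24.543; reject H₀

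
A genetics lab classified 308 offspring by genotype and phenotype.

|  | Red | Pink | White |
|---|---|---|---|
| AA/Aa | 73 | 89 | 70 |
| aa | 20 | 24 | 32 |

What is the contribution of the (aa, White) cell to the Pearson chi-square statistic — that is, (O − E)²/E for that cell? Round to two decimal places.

Row total (aa) = 76; column total (White) = 102; N = 308.
Expected count E = 76 × 102 / 308 = 25.169.
Contribution = (O − E)²/E = (32 − 25.169)² / 25.169 = 1.85.

1.85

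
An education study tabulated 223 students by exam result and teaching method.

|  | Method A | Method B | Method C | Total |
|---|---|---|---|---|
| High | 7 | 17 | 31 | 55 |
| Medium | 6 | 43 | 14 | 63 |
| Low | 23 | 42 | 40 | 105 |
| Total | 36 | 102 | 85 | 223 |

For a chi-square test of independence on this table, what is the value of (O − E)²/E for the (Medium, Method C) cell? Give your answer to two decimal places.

Row total (Medium) = 63; column total (Method C) = 85; N = 223.
Expected count E = 63 × 85 / 223 = 24.013.
Contribution = (O − E)²/E = (14 − 24.013)² / 24.013 = 4.18.

4.18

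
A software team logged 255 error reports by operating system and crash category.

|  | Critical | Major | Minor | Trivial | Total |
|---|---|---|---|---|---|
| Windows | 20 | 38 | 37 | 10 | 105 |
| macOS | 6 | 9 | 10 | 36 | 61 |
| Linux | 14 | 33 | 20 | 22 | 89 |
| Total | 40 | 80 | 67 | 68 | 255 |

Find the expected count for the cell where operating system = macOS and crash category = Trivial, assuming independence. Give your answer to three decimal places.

Row total (macOS) = 61; column total (Trivial) = 68; grand total N = 255.
Expected count = (row total × column total) / N = 61 × 68 / 255 = 16.267.

16.267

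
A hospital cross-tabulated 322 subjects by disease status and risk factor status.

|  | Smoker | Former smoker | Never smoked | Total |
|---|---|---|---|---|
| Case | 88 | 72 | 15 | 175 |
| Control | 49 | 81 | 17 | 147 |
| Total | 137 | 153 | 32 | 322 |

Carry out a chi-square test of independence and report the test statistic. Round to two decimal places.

9.39

Grand total N = 322.
Expected counts (row total × column total / N):
  Case, Smoker: 175×137/322 = 74.457
  Case, Former smoker: 175×153/322 = 83.152
  Case, Never smoked: 175×32/322 = 17.391
  Control, Smoker: 147×137/322 = 62.543
  Control, Former smoker: 147×153/322 = 69.848
  Control, Never smoked: 147×32/322 = 14.609
Contributions (O − E)²/E:
  (88 − 74.457)²/74.457 = 2.4633
  (72 − 83.152)²/83.152 = 1.4957
  (15 − 17.391)²/17.391 = 0.3287
  (49 − 62.543)²/62.543 = 2.9326
  (81 − 69.848)²/69.848 = 1.7805
  (17 − 14.609)²/14.609 = 0.3913
χ² = 2.4633 + 1.4957 + 0.3287 + 2.9326 + 1.7805 + 0.3913 = 9.39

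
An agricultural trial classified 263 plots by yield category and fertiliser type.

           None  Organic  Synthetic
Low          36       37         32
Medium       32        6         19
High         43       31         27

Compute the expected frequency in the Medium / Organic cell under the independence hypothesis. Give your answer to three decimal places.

16.038

Row total (Medium) = 57; column total (Organic) = 74; grand total N = 263.
Expected count = (row total × column total) / N = 57 × 74 / 263 = 16.038.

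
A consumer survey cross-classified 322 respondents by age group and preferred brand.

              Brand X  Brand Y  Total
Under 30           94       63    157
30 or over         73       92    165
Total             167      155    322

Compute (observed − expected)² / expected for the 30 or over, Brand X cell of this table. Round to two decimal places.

1.85

Row total (30 or over) = 165; column total (Brand X) = 167; N = 322.
Expected count E = 165 × 167 / 322 = 85.575.
Contribution = (O − E)²/E = (73 − 85.575)² / 85.575 = 1.85.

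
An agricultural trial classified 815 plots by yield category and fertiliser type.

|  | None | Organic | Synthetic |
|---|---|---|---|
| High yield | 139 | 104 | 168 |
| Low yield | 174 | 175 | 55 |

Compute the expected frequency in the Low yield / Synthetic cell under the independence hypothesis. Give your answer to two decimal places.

110.54

Row total (Low yield) = 404; column total (Synthetic) = 223; grand total N = 815.
Expected count = (row total × column total) / N = 404 × 223 / 815 = 110.54.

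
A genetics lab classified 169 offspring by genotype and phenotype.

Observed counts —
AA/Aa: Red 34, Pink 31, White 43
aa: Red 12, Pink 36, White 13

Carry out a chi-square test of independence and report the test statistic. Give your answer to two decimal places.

Row totals: 108, 61. Column totals: 46, 67, 56. Grand total N = 169.
Expected counts (row total × column total / N):
  AA/Aa, Red: 108×46/169 = 29.396
  AA/Aa, Pink: 108×67/169 = 42.817
  AA/Aa, White: 108×56/169 = 35.787
  aa, Red: 61×46/169 = 16.604
  aa, Pink: 61×67/169 = 24.183
  aa, White: 61×56/169 = 20.213
Contributions (O − E)²/E:
  (34 − 29.396)²/29.396 = 0.7211
  (31 − 42.817)²/42.817 = 3.2614
  (43 − 35.787)²/35.787 = 1.4538
  (12 − 16.604)²/16.604 = 1.2766
  (36 − 24.183)²/24.183 = 5.7744
  (13 − 20.213)²/20.213 = 2.5740
χ² = 0.7211 + 3.2614 + 1.4538 + 1.2766 + 5.7744 + 2.5740 = 15.06

15.06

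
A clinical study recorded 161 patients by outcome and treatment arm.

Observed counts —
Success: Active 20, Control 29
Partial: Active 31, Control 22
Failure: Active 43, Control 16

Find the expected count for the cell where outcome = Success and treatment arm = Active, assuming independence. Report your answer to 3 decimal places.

Row total (Success) = 49; column total (Active) = 94; grand total N = 161.
Expected count = (row total × column total) / N = 49 × 94 / 161 = 28.609.

28.609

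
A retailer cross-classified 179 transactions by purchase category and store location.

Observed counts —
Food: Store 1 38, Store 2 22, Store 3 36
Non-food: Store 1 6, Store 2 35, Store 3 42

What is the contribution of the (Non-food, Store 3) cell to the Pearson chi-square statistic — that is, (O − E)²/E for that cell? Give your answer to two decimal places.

Row total (Non-food) = 83; column total (Store 3) = 78; N = 179.
Expected count E = 83 × 78 / 179 = 36.168.
Contribution = (O − E)²/E = (42 − 36.168)² / 36.168 = 0.94.

0.94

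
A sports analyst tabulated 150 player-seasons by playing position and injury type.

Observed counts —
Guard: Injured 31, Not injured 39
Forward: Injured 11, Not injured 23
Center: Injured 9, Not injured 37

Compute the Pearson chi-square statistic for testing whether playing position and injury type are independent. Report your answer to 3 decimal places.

Row totals: 70, 34, 46. Column totals: 51, 99. Grand total N = 150.
Expected counts (row total × column total / N):
  Guard, Injured: 70×51/150 = 23.8000
  Guard, Not injured: 70×99/150 = 46.2000
  Forward, Injured: 34×51/150 = 11.5600
  Forward, Not injured: 34×99/150 = 22.4400
  Center, Injured: 46×51/150 = 15.6400
  Center, Not injured: 46×99/150 = 30.3600
Contributions (O − E)²/E:
  (31 − 23.8000)²/23.8000 = 2.1782
  (39 − 46.2000)²/46.2000 = 1.1221
  (11 − 11.5600)²/11.5600 = 0.0271
  (23 − 22.4400)²/22.4400 = 0.0140
  (9 − 15.6400)²/15.6400 = 2.8190
  (37 − 30.3600)²/30.3600 = 1.4522
χ² = 2.1782 + 1.1221 + 0.0271 + 0.0140 + 2.8190 + 1.4522 = 7.613

7.613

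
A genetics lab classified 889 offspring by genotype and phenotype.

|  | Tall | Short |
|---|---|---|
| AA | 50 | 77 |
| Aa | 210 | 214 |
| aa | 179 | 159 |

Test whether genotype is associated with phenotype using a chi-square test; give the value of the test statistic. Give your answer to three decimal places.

6.826

Row totals: 127, 424, 338. Column totals: 439, 450. Grand total N = 889.
Expected counts (row total × column total / N):
  AA, Tall: 127×439/889 = 62.7143
  AA, Short: 127×450/889 = 64.2857
  Aa, Tall: 424×439/889 = 209.3768
  Aa, Short: 424×450/889 = 214.6232
  aa, Tall: 338×439/889 = 166.9089
  aa, Short: 338×450/889 = 171.0911
Contributions (O − E)²/E:
  (50 − 62.7143)²/62.7143 = 2.5776
  (77 − 64.2857)²/64.2857 = 2.5146
  (210 − 209.3768)²/209.3768 = 0.0019
  (214 − 214.6232)²/214.6232 = 0.0018
  (179 − 166.9089)²/166.9089 = 0.8759
  (159 − 171.0911)²/171.0911 = 0.8545
χ² = 2.5776 + 2.5146 + 0.0019 + 0.0018 + 0.8759 + 0.8545 = 6.826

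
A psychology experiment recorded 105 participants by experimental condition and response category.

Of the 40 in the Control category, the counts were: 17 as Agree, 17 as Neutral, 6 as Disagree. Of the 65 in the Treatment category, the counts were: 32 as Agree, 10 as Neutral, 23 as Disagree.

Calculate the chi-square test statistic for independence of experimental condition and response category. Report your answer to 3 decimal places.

Row totals: 40, 65. Column totals: 49, 27, 29. Grand total N = 105.
Expected counts (row total × column total / N):
  Control, Agree: 40×49/105 = 18.6667
  Control, Neutral: 40×27/105 = 10.2857
  Control, Disagree: 40×29/105 = 11.0476
  Treatment, Agree: 65×49/105 = 30.3333
  Treatment, Neutral: 65×27/105 = 16.7143
  Treatment, Disagree: 65×29/105 = 17.9524
Contributions (O − E)²/E:
  (17 − 18.6667)²/18.6667 = 0.1488
  (17 − 10.2857)²/10.2857 = 4.3830
  (6 − 11.0476)²/11.0476 = 2.3062
  (32 − 30.3333)²/30.3333 = 0.0916
  (10 − 16.7143)²/16.7143 = 2.6972
  (23 − 17.9524)²/17.9524 = 1.4192
χ² = 0.1488 + 4.3830 + 2.3062 + 0.0916 + 2.6972 + 1.4192 = 11.046

11.046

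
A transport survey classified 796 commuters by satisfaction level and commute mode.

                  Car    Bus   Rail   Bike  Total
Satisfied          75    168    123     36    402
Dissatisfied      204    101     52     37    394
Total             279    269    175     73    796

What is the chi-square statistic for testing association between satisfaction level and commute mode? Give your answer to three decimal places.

105.083

Grand total N = 796.
Expected counts (row total × column total / N):
  Satisfied, Car: 402×279/796 = 140.9020
  Satisfied, Bus: 402×269/796 = 135.8518
  Satisfied, Rail: 402×175/796 = 88.3794
  Satisfied, Bike: 402×73/796 = 36.8668
  Dissatisfied, Car: 394×279/796 = 138.0980
  Dissatisfied, Bus: 394×269/796 = 133.1482
  Dissatisfied, Rail: 394×175/796 = 86.6206
  Dissatisfied, Bike: 394×73/796 = 36.1332
Contributions (O − E)²/E:
  (75 − 140.9020)²/140.9020 = 30.8234
  (168 − 135.8518)²/135.8518 = 7.6076
  (123 − 88.3794)²/88.3794 = 13.5618
  (36 − 36.8668)²/36.8668 = 0.0204
  (204 − 138.0980)²/138.0980 = 31.4492
  (101 − 133.1482)²/133.1482 = 7.7621
  (52 − 86.6206)²/86.6206 = 13.8372
  (37 − 36.1332)²/36.1332 = 0.0208
χ² = 30.8234 + 7.6076 + 13.5618 + 0.0204 + 31.4492 + 7.7621 + 13.8372 + 0.0208 = 105.083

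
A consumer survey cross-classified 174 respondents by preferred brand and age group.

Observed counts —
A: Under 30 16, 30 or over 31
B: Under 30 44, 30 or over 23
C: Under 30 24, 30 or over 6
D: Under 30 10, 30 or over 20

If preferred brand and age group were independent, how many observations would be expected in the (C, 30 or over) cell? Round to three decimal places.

13.793

Row total (C) = 30; column total (30 or over) = 80; grand total N = 174.
Expected count = (row total × column total) / N = 30 × 80 / 174 = 13.793.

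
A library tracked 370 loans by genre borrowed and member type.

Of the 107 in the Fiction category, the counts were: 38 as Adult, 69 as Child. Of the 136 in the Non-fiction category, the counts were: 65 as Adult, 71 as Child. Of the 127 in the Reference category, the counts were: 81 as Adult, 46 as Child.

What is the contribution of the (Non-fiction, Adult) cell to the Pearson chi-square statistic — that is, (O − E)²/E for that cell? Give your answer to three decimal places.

0.102

Row total (Non-fiction) = 136; column total (Adult) = 184; N = 370.
Expected count E = 136 × 184 / 370 = 67.6324.
Contribution = (O − E)²/E = (65 − 67.6324)² / 67.6324 = 0.102.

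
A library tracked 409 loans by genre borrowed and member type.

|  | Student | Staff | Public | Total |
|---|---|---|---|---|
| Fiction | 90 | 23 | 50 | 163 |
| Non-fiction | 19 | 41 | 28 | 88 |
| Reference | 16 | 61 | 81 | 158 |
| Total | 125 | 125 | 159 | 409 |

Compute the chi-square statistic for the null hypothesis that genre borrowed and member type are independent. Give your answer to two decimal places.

91.69

Grand total N = 409.
Expected counts (row total × column total / N):
  Fiction, Student: 163×125/409 = 49.817
  Fiction, Staff: 163×125/409 = 49.817
  Fiction, Public: 163×159/409 = 63.367
  Non-fiction, Student: 88×125/409 = 26.895
  Non-fiction, Staff: 88×125/409 = 26.895
  Non-fiction, Public: 88×159/409 = 34.210
  Reference, Student: 158×125/409 = 48.289
  Reference, Staff: 158×125/409 = 48.289
  Reference, Public: 158×159/409 = 61.423
Contributions (O − E)²/E:
  (90 − 49.817)²/49.817 = 32.4121
  (23 − 49.817)²/49.817 = 14.4359
  (50 − 63.367)²/63.367 = 2.8197
  (19 − 26.895)²/26.895 = 2.3176
  (41 − 26.895)²/26.895 = 7.3973
  (28 − 34.210)²/34.210 = 1.1273
  (16 − 48.289)²/48.289 = 21.5904
  (61 − 48.289)²/48.289 = 3.3459
  (81 − 61.423)²/61.423 = 6.2397
χ² = 32.4121 + 14.4359 + 2.8197 + 2.3176 + 7.3973 + 1.1273 + 21.5904 + 3.3459 + 6.2397 = 91.69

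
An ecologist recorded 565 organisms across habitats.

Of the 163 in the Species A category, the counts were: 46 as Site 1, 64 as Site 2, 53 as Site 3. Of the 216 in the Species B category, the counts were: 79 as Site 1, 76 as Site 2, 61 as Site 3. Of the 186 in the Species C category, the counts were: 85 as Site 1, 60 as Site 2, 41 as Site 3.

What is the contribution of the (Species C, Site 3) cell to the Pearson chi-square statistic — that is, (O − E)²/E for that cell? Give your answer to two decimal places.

Row total (Species C) = 186; column total (Site 3) = 155; N = 565.
Expected count E = 186 × 155 / 565 = 51.027.
Contribution = (O − E)²/E = (41 − 51.027)² / 51.027 = 1.97.

1.97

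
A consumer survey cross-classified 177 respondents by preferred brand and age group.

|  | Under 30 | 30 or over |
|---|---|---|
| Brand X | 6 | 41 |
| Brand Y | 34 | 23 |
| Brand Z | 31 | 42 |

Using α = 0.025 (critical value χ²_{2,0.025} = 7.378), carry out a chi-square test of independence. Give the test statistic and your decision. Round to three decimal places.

23.856; reject H₀

Row totals: 47, 57, 73. Column totals: 71, 106. Grand total N = 177.
Expected counts (row total × column total / N):
  Brand X, Under 30: 47×71/177 = 18.8531
  Brand X, 30 or over: 47×106/177 = 28.1469
  Brand Y, Under 30: 57×71/177 = 22.8644
  Brand Y, 30 or over: 57×106/177 = 34.1356
  Brand Z, Under 30: 73×71/177 = 29.2825
  Brand Z, 30 or over: 73×106/177 = 43.7175
Contributions (O − E)²/E:
  (6 − 18.8531)²/18.8531 = 8.7626
  (41 − 28.1469)²/28.1469 = 5.8693
  (34 − 22.8644)²/22.8644 = 5.4233
  (23 − 34.1356)²/34.1356 = 3.6326
  (31 − 29.2825)²/29.2825 = 0.1007
  (42 − 43.7175)²/43.7175 = 0.0675
χ² = 8.7626 + 5.8693 + 5.4233 + 3.6326 + 0.1007 + 0.0675 = 23.856
df = (3−1)(2−1) = 2. Since 23.856 > 7.378, reject the null hypothesis of independence at α = 0.025.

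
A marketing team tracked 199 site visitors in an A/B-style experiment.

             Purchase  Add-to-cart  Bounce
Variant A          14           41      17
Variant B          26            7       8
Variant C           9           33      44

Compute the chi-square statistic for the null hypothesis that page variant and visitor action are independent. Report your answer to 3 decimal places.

Row totals: 72, 41, 86. Column totals: 49, 81, 69. Grand total N = 199.
Expected counts (row total × column total / N):
  Variant A, Purchase: 72×49/199 = 17.72864
  Variant A, Add-to-cart: 72×81/199 = 29.30653
  Variant A, Bounce: 72×69/199 = 24.96482
  Variant B, Purchase: 41×49/199 = 10.09548
  Variant B, Add-to-cart: 41×81/199 = 16.68844
  Variant B, Bounce: 41×69/199 = 14.21608
  Variant C, Purchase: 86×49/199 = 21.17588
  Variant C, Add-to-cart: 86×81/199 = 35.00503
  Variant C, Bounce: 86×69/199 = 29.81910
Contributions (O − E)²/E:
  (14 − 17.72864)²/17.72864 = 0.7842
  (41 − 29.30653)²/29.30653 = 4.6658
  (17 − 24.96482)²/24.96482 = 2.5411
  (26 − 10.09548)²/10.09548 = 25.0561
  (7 − 16.68844)²/16.68844 = 5.6246
  (8 − 14.21608)²/14.21608 = 2.7180
  (9 − 21.17588)²/21.17588 = 7.0010
  (33 − 35.00503)²/35.00503 = 0.1148
  (44 − 29.81910)²/29.81910 = 6.7439
χ² = 0.7842 + 4.6658 + 2.5411 + 25.0561 + 5.6246 + 2.7180 + 7.0010 + 0.1148 + 6.7439 = 55.250

55.250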